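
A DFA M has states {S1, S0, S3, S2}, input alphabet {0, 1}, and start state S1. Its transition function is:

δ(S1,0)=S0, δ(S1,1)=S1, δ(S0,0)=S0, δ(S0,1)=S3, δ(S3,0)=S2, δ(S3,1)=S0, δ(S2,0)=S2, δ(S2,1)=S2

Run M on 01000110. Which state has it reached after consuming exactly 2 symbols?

S3

Trace: S1 -0-> S0 -1-> S3
After 2 symbols: S3.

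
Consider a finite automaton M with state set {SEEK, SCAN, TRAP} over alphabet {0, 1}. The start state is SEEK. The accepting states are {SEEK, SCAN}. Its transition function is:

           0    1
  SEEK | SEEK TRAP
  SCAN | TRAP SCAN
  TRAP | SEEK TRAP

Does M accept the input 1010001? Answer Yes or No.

SEEK → TRAP → SEEK → TRAP → SEEK → SEEK → SEEK → TRAP
End state TRAP is not accepting.

No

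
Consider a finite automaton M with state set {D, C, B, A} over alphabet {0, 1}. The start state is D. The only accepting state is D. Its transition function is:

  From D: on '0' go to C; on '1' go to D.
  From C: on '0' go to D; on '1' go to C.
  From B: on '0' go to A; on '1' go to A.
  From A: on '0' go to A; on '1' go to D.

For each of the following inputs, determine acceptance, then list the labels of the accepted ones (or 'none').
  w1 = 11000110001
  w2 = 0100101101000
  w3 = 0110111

w1: D → D → D → C → D → C → C → C → D → C → D → D  → end D, accepted
w2: D → C → C → D → C → C → D → D → D → C → C → D → C → D  → end D, accepted
w3: D → C → C → C → D → D → D → D  → end D, accepted

w1, w2, w3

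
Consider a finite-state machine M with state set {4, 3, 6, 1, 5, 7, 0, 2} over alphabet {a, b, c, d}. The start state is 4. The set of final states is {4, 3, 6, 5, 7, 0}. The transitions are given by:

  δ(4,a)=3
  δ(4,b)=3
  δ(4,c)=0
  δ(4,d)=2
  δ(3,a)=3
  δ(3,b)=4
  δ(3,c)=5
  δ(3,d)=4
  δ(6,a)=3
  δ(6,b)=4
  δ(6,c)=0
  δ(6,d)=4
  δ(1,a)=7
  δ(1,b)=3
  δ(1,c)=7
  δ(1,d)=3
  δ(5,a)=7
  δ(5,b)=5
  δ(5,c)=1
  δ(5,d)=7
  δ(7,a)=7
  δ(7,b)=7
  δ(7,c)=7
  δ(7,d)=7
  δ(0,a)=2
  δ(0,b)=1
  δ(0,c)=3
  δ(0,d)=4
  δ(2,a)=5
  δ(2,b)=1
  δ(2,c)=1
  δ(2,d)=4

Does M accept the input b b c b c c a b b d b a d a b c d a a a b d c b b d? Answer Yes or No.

start at 4
read 'b': 4 → 3
read 'b': 3 → 4
read 'c': 4 → 0
read 'b': 0 → 1
read 'c': 1 → 7
read 'c': 7 → 7
read 'a': 7 → 7
read 'b': 7 → 7
read 'b': 7 → 7
read 'd': 7 → 7
read 'b': 7 → 7
read 'a': 7 → 7
read 'd': 7 → 7
read 'a': 7 → 7
read 'b': 7 → 7
read 'c': 7 → 7
read 'd': 7 → 7
read 'a': 7 → 7
read 'a': 7 → 7
read 'a': 7 → 7
read 'b': 7 → 7
read 'd': 7 → 7
read 'c': 7 → 7
read 'b': 7 → 7
read 'b': 7 → 7
read 'd': 7 → 7
End state 7 is accepting.

Yes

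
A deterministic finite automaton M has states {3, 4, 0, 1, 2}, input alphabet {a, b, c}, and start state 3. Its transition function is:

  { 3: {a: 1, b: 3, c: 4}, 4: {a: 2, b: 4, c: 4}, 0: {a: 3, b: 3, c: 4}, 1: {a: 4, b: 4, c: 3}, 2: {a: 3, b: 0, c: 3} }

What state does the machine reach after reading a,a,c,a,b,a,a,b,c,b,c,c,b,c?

start at 3
read 'a': 3 → 1
read 'a': 1 → 4
read 'c': 4 → 4
read 'a': 4 → 2
read 'b': 2 → 0
read 'a': 0 → 3
read 'a': 3 → 1
read 'b': 1 → 4
read 'c': 4 → 4
read 'b': 4 → 4
read 'c': 4 → 4
read 'c': 4 → 4
read 'b': 4 → 4
read 'c': 4 → 4

4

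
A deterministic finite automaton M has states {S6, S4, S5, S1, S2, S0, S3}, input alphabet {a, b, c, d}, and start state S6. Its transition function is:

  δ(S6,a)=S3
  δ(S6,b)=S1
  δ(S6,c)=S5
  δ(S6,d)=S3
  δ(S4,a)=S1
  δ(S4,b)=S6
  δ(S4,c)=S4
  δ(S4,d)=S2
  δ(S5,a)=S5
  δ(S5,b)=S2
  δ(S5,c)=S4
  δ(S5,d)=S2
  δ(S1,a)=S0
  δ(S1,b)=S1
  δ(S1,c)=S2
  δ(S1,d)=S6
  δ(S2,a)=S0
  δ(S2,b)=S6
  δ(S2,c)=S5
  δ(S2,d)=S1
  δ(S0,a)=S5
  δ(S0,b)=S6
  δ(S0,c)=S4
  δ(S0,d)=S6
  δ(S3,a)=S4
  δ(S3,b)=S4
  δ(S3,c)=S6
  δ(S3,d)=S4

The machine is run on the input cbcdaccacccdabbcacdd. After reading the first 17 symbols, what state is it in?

start at S6
read 'c': S6 → S5
read 'b': S5 → S2
read 'c': S2 → S5
read 'd': S5 → S2
read 'a': S2 → S0
read 'c': S0 → S4
read 'c': S4 → S4
read 'a': S4 → S1
read 'c': S1 → S2
read 'c': S2 → S5
read 'c': S5 → S4
read 'd': S4 → S2
read 'a': S2 → S0
read 'b': S0 → S6
read 'b': S6 → S1
read 'c': S1 → S2
read 'a': S2 → S0
After 17 symbols: S0.

S0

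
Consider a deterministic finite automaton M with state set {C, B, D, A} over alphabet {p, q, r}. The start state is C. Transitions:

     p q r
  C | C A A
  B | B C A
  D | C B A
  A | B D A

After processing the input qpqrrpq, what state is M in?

C

Trace: C -q-> A -p-> B -q-> C -r-> A -r-> A -p-> B -q-> C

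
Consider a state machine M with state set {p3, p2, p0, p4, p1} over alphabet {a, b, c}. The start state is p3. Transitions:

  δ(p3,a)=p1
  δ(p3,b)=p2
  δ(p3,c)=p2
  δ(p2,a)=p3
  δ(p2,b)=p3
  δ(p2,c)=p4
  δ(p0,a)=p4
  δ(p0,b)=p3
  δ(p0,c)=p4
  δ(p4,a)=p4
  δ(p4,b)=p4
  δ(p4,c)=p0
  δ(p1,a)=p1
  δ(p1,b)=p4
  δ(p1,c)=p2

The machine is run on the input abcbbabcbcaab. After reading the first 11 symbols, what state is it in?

p4

Trace: p3 -a-> p1 -b-> p4 -c-> p0 -b-> p3 -b-> p2 -a-> p3 -b-> p2 -c-> p4 -b-> p4 -c-> p0 -a-> p4
After 11 symbols: p4.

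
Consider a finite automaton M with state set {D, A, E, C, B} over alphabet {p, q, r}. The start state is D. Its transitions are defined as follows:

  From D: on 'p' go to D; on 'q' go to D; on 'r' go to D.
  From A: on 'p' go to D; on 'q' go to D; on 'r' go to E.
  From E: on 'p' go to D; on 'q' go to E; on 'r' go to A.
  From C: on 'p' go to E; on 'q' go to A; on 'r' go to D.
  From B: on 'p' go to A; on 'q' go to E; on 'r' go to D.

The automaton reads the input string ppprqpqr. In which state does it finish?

D

start at D
read 'p': D → D
read 'p': D → D
read 'p': D → D
read 'r': D → D
read 'q': D → D
read 'p': D → D
read 'q': D → D
read 'r': D → D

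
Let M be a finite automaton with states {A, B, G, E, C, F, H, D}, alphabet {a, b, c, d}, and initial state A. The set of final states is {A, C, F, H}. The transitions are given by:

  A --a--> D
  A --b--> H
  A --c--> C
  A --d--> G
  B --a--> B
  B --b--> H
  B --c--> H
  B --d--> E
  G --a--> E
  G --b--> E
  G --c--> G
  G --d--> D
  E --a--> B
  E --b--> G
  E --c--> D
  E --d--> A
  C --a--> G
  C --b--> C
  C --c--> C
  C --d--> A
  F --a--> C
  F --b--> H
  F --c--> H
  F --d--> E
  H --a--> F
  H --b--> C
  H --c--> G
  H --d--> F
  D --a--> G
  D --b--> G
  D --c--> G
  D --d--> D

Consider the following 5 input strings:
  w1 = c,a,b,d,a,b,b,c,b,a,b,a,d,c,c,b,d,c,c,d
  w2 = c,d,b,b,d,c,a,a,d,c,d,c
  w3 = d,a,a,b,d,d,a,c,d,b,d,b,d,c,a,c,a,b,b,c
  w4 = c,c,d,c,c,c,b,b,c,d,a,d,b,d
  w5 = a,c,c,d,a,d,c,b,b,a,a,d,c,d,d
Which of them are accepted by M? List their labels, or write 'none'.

w1, w2, w3

w1: Trace: A -c-> C -a-> G -b-> E -d-> A -a-> D -b-> G -b-> E -c-> D -b-> G -a-> E -b-> G -a-> E -d-> A -c-> C -c-> C -b-> C -d-> A -c-> C -c-> C -d-> A  → end A, accepted
w2: Trace: A -c-> C -d-> A -b-> H -b-> C -d-> A -c-> C -a-> G -a-> E -d-> A -c-> C -d-> A -c-> C  → end C, accepted
w3: Trace: A -d-> G -a-> E -a-> B -b-> H -d-> F -d-> E -a-> B -c-> H -d-> F -b-> H -d-> F -b-> H -d-> F -c-> H -a-> F -c-> H -a-> F -b-> H -b-> C -c-> C  → end C, accepted
w4: Trace: A -c-> C -c-> C -d-> A -c-> C -c-> C -c-> C -b-> C -b-> C -c-> C -d-> A -a-> D -d-> D -b-> G -d-> D  → end D, rejected
w5: Trace: A -a-> D -c-> G -c-> G -d-> D -a-> G -d-> D -c-> G -b-> E -b-> G -a-> E -a-> B -d-> E -c-> D -d-> D -d-> D  → end D, rejected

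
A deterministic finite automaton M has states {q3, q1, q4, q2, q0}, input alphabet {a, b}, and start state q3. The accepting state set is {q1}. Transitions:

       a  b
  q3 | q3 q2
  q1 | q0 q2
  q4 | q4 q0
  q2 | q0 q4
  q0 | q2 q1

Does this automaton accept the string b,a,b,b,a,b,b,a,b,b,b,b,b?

Yes

start at q3
read 'b': q3 → q2
read 'a': q2 → q0
read 'b': q0 → q1
read 'b': q1 → q2
read 'a': q2 → q0
read 'b': q0 → q1
read 'b': q1 → q2
read 'a': q2 → q0
read 'b': q0 → q1
read 'b': q1 → q2
read 'b': q2 → q4
read 'b': q4 → q0
read 'b': q0 → q1
End state q1 is accepting.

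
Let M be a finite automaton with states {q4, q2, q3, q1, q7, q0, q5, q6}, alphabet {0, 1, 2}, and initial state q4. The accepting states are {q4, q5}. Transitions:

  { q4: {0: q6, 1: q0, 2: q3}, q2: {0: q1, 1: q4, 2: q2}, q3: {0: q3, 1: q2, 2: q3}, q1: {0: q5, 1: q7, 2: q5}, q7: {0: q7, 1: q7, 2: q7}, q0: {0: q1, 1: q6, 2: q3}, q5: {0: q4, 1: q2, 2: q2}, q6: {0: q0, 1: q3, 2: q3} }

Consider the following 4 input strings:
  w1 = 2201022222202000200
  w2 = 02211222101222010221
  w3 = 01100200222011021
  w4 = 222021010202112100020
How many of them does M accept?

w1:
  start at q4
  read '2': q4 → q3
  read '2': q3 → q3
  read '0': q3 → q3
  read '1': q3 → q2
  read '0': q2 → q1
  read '2': q1 → q5
  read '2': q5 → q2
  read '2': q2 → q2
  read '2': q2 → q2
  read '2': q2 → q2
  read '2': q2 → q2
  read '0': q2 → q1
  read '2': q1 → q5
  read '0': q5 → q4
  read '0': q4 → q6
  read '0': q6 → q0
  read '2': q0 → q3
  read '0': q3 → q3
  read '0': q3 → q3
  end q3, rejected
w2:
  start at q4
  read '0': q4 → q6
  read '2': q6 → q3
  read '2': q3 → q3
  read '1': q3 → q2
  read '1': q2 → q4
  read '2': q4 → q3
  read '2': q3 → q3
  read '2': q3 → q3
  read '1': q3 → q2
  read '0': q2 → q1
  read '1': q1 → q7
  read '2': q7 → q7
  read '2': q7 → q7
  read '2': q7 → q7
  read '0': q7 → q7
  read '1': q7 → q7
  read '0': q7 → q7
  read '2': q7 → q7
  read '2': q7 → q7
  read '1': q7 → q7
  end q7, rejected
w3:
  start at q4
  read '0': q4 → q6
  read '1': q6 → q3
  read '1': q3 → q2
  read '0': q2 → q1
  read '0': q1 → q5
  read '2': q5 → q2
  read '0': q2 → q1
  read '0': q1 → q5
  read '2': q5 → q2
  read '2': q2 → q2
  read '2': q2 → q2
  read '0': q2 → q1
  read '1': q1 → q7
  read '1': q7 → q7
  read '0': q7 → q7
  read '2': q7 → q7
  read '1': q7 → q7
  end q7, rejected
w4:
  start at q4
  read '2': q4 → q3
  read '2': q3 → q3
  read '2': q3 → q3
  read '0': q3 → q3
  read '2': q3 → q3
  read '1': q3 → q2
  read '0': q2 → q1
  read '1': q1 → q7
  read '0': q7 → q7
  read '2': q7 → q7
  read '0': q7 → q7
  read '2': q7 → q7
  read '1': q7 → q7
  read '1': q7 → q7
  read '2': q7 → q7
  read '1': q7 → q7
  read '0': q7 → q7
  read '0': q7 → q7
  read '0': q7 → q7
  read '2': q7 → q7
  read '0': q7 → q7
  end q7, rejected

0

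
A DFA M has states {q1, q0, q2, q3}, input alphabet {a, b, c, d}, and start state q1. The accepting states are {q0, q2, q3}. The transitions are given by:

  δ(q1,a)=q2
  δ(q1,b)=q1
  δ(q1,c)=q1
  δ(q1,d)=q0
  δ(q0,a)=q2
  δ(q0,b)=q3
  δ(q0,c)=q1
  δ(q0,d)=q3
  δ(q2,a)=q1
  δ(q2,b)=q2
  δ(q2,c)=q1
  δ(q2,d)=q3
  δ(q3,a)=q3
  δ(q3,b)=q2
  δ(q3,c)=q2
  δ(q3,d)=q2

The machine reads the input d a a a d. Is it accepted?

Yes

q1 → q0 → q2 → q1 → q2 → q3
End state q3 is accepting.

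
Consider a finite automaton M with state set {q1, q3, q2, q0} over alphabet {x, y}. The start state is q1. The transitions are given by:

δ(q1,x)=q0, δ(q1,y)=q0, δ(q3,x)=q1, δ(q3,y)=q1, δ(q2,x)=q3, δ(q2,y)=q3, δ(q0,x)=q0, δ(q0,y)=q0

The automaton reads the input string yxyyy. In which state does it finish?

Trace: q1 -y-> q0 -x-> q0 -y-> q0 -y-> q0 -y-> q0

q0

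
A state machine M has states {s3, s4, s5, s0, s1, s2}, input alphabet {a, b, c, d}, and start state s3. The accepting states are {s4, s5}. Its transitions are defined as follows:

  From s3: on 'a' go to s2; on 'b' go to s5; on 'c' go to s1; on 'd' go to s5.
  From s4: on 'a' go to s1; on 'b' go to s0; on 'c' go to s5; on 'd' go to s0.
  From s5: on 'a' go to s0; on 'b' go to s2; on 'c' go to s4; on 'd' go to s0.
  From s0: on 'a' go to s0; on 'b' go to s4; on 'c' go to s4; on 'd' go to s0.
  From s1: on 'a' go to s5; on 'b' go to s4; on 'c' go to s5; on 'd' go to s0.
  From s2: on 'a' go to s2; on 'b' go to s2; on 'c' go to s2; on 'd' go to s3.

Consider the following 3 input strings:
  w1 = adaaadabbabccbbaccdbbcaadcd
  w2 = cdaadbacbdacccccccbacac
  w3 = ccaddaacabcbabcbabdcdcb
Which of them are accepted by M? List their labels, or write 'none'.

w1:
  start at s3
  read 'a': s3 → s2
  read 'd': s2 → s3
  read 'a': s3 → s2
  read 'a': s2 → s2
  read 'a': s2 → s2
  read 'd': s2 → s3
  read 'a': s3 → s2
  read 'b': s2 → s2
  read 'b': s2 → s2
  read 'a': s2 → s2
  read 'b': s2 → s2
  read 'c': s2 → s2
  read 'c': s2 → s2
  read 'b': s2 → s2
  read 'b': s2 → s2
  read 'a': s2 → s2
  read 'c': s2 → s2
  read 'c': s2 → s2
  read 'd': s2 → s3
  read 'b': s3 → s5
  read 'b': s5 → s2
  read 'c': s2 → s2
  read 'a': s2 → s2
  read 'a': s2 → s2
  read 'd': s2 → s3
  read 'c': s3 → s1
  read 'd': s1 → s0
  end s0, rejected
w2:
  start at s3
  read 'c': s3 → s1
  read 'd': s1 → s0
  read 'a': s0 → s0
  read 'a': s0 → s0
  read 'd': s0 → s0
  read 'b': s0 → s4
  read 'a': s4 → s1
  read 'c': s1 → s5
  read 'b': s5 → s2
  read 'd': s2 → s3
  read 'a': s3 → s2
  read 'c': s2 → s2
  read 'c': s2 → s2
  read 'c': s2 → s2
  read 'c': s2 → s2
  read 'c': s2 → s2
  read 'c': s2 → s2
  read 'c': s2 → s2
  read 'b': s2 → s2
  read 'a': s2 → s2
  read 'c': s2 → s2
  read 'a': s2 → s2
  read 'c': s2 → s2
  end s2, rejected
w3:
  start at s3
  read 'c': s3 → s1
  read 'c': s1 → s5
  read 'a': s5 → s0
  read 'd': s0 → s0
  read 'd': s0 → s0
  read 'a': s0 → s0
  read 'a': s0 → s0
  read 'c': s0 → s4
  read 'a': s4 → s1
  read 'b': s1 → s4
  read 'c': s4 → s5
  read 'b': s5 → s2
  read 'a': s2 → s2
  read 'b': s2 → s2
  read 'c': s2 → s2
  read 'b': s2 → s2
  read 'a': s2 → s2
  read 'b': s2 → s2
  read 'd': s2 → s3
  read 'c': s3 → s1
  read 'd': s1 → s0
  read 'c': s0 → s4
  read 'b': s4 → s0
  end s0, rejected

none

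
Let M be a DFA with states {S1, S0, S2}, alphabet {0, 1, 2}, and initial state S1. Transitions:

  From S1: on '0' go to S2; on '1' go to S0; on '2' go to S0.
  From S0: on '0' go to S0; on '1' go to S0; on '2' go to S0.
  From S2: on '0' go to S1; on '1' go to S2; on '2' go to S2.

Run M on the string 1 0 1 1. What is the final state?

start at S1
read '1': S1 → S0
read '0': S0 → S0
read '1': S0 → S0
read '1': S0 → S0

S0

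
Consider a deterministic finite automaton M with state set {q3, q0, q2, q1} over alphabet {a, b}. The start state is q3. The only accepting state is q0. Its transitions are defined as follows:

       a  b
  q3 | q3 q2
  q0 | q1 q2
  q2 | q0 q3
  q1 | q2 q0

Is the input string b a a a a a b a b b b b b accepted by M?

Trace: q3 -b-> q2 -a-> q0 -a-> q1 -a-> q2 -a-> q0 -a-> q1 -b-> q0 -a-> q1 -b-> q0 -b-> q2 -b-> q3 -b-> q2 -b-> q3
End state q3 is not accepting.

No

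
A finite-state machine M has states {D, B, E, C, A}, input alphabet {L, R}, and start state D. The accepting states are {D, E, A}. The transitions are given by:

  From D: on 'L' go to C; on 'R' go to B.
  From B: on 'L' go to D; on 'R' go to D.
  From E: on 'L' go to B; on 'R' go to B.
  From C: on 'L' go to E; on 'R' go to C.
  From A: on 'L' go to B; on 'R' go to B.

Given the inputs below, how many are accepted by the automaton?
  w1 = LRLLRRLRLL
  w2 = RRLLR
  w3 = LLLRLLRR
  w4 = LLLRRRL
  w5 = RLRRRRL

w1: Trace: D -L-> C -R-> C -L-> E -L-> B -R-> D -R-> B -L-> D -R-> B -L-> D -L-> C  → end C, rejected
w2: Trace: D -R-> B -R-> D -L-> C -L-> E -R-> B  → end B, rejected
w3: Trace: D -L-> C -L-> E -L-> B -R-> D -L-> C -L-> E -R-> B -R-> D  → end D, accepted
w4: Trace: D -L-> C -L-> E -L-> B -R-> D -R-> B -R-> D -L-> C  → end C, rejected
w5: Trace: D -R-> B -L-> D -R-> B -R-> D -R-> B -R-> D -L-> C  → end C, rejected

1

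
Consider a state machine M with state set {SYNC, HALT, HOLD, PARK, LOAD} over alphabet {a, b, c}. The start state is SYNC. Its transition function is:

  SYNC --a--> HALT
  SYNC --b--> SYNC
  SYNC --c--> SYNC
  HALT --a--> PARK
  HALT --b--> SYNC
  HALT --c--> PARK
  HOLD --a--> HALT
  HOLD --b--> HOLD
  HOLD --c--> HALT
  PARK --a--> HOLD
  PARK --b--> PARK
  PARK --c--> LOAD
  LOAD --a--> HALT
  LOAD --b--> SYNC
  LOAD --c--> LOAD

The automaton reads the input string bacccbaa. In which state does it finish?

PARK

Trace: SYNC -b-> SYNC -a-> HALT -c-> PARK -c-> LOAD -c-> LOAD -b-> SYNC -a-> HALT -a-> PARK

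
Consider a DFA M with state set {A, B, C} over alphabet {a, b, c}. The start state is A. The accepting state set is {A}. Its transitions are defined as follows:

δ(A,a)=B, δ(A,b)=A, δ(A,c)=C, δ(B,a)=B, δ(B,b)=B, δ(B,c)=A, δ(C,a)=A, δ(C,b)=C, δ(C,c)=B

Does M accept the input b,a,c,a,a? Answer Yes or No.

No

start at A
read 'b': A → A
read 'a': A → B
read 'c': B → A
read 'a': A → B
read 'a': B → B
End state B is not accepting.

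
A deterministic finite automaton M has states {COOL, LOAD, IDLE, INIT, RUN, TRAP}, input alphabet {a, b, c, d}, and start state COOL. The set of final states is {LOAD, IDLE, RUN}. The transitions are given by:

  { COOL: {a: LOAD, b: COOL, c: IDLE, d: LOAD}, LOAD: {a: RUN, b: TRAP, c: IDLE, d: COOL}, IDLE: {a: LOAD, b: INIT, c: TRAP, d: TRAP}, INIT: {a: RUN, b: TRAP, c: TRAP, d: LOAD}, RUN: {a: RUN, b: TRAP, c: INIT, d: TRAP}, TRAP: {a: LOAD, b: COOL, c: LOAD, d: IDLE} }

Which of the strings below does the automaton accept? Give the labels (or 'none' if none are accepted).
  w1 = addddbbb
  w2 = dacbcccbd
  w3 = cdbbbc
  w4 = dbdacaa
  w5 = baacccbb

w2, w3, w4

w1: COOL → LOAD → COOL → LOAD → COOL → LOAD → TRAP → COOL → COOL  → end COOL, rejected
w2: COOL → LOAD → RUN → INIT → TRAP → LOAD → IDLE → TRAP → COOL → LOAD  → end LOAD, accepted
w3: COOL → IDLE → TRAP → COOL → COOL → COOL → IDLE  → end IDLE, accepted
w4: COOL → LOAD → TRAP → IDLE → LOAD → IDLE → LOAD → RUN  → end RUN, accepted
w5: COOL → COOL → LOAD → RUN → INIT → TRAP → LOAD → TRAP → COOL  → end COOL, rejected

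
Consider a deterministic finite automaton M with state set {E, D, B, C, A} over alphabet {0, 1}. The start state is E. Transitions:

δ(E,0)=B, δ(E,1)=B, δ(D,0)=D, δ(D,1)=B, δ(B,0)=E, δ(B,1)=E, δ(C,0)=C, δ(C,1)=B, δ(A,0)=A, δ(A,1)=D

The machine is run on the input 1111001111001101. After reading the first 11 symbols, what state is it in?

start at E
read '1': E → B
read '1': B → E
read '1': E → B
read '1': B → E
read '0': E → B
read '0': B → E
read '1': E → B
read '1': B → E
read '1': E → B
read '1': B → E
read '0': E → B
After 11 symbols: B.

B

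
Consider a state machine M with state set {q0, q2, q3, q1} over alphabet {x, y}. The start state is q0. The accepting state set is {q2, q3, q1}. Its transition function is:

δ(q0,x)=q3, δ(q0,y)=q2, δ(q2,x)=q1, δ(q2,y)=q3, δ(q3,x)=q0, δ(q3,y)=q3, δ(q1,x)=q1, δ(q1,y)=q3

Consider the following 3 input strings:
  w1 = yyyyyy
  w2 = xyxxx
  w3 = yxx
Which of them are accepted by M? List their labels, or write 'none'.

w1: q0 → q2 → q3 → q3 → q3 → q3 → q3  → end q3, accepted
w2: q0 → q3 → q3 → q0 → q3 → q0  → end q0, rejected
w3: q0 → q2 → q1 → q1  → end q1, accepted

w1, w3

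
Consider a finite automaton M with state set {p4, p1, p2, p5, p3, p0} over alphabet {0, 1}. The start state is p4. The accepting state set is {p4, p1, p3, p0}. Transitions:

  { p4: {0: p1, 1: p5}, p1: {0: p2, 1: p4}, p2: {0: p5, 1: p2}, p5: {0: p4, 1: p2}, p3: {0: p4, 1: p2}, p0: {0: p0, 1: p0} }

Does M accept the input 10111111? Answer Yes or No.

No

Trace: p4 -1-> p5 -0-> p4 -1-> p5 -1-> p2 -1-> p2 -1-> p2 -1-> p2 -1-> p2
End state p2 is not accepting.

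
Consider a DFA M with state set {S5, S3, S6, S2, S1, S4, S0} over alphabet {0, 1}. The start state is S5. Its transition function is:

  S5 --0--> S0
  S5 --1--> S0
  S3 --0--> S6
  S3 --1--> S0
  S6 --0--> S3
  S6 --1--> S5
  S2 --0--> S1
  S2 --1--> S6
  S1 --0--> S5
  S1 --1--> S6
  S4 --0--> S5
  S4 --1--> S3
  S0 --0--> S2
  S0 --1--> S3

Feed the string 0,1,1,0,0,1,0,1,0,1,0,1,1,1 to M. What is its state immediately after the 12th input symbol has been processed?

S0

start at S5
read '0': S5 → S0
read '1': S0 → S3
read '1': S3 → S0
read '0': S0 → S2
read '0': S2 → S1
read '1': S1 → S6
read '0': S6 → S3
read '1': S3 → S0
read '0': S0 → S2
read '1': S2 → S6
read '0': S6 → S3
read '1': S3 → S0
After 12 symbols: S0.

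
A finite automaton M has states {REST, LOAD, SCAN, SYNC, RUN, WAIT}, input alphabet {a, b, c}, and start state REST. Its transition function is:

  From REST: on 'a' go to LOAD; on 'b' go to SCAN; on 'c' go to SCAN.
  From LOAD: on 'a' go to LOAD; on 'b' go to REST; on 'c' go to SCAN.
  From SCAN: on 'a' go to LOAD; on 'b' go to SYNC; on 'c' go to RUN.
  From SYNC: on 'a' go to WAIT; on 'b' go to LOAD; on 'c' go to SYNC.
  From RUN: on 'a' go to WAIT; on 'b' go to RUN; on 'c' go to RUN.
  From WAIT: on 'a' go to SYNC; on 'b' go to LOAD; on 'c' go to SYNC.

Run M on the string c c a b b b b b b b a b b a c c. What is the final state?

RUN

Trace: REST -c-> SCAN -c-> RUN -a-> WAIT -b-> LOAD -b-> REST -b-> SCAN -b-> SYNC -b-> LOAD -b-> REST -b-> SCAN -a-> LOAD -b-> REST -b-> SCAN -a-> LOAD -c-> SCAN -c-> RUN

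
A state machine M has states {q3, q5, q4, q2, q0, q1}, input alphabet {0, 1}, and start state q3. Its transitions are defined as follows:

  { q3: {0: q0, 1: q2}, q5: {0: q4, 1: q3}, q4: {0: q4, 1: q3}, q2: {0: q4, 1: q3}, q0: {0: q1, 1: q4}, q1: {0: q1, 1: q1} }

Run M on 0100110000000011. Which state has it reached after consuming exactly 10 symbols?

start at q3
read '0': q3 → q0
read '1': q0 → q4
read '0': q4 → q4
read '0': q4 → q4
read '1': q4 → q3
read '1': q3 → q2
read '0': q2 → q4
read '0': q4 → q4
read '0': q4 → q4
read '0': q4 → q4
After 10 symbols: q4.

q4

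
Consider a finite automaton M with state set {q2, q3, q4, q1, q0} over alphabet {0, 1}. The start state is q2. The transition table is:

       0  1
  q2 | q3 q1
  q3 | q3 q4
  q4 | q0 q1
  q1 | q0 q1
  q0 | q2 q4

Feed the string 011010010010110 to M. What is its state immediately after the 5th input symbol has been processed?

q2 → q3 → q4 → q1 → q0 → q4
After 5 symbols: q4.

q4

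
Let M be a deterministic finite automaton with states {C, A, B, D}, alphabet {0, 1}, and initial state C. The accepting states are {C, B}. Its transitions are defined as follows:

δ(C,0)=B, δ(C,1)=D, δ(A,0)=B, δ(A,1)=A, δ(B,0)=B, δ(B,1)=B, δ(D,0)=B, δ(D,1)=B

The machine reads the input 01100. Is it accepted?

C → B → B → B → B → B
End state B is accepting.

Yes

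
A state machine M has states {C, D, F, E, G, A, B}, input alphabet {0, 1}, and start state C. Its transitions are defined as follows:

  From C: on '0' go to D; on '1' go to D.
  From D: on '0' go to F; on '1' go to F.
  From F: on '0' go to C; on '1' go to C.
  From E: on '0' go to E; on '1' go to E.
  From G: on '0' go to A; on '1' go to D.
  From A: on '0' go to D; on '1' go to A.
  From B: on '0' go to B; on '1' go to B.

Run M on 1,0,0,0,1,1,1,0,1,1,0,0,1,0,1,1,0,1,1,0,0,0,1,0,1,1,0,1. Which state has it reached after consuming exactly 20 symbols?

F

Trace: C -1-> D -0-> F -0-> C -0-> D -1-> F -1-> C -1-> D -0-> F -1-> C -1-> D -0-> F -0-> C -1-> D -0-> F -1-> C -1-> D -0-> F -1-> C -1-> D -0-> F
After 20 symbols: F.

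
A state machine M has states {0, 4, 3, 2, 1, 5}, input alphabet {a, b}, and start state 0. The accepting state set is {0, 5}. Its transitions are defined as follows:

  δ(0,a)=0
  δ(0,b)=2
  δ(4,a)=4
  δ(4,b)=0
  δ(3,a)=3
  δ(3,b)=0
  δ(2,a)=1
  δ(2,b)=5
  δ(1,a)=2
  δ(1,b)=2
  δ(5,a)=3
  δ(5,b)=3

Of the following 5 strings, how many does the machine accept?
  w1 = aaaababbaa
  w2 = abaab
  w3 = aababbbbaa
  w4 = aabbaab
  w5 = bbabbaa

w1: 0 → 0 → 0 → 0 → 0 → 2 → 1 → 2 → 5 → 3 → 3  → end 3, rejected
w2: 0 → 0 → 2 → 1 → 2 → 5  → end 5, accepted
w3: 0 → 0 → 0 → 2 → 1 → 2 → 5 → 3 → 0 → 0 → 0  → end 0, accepted
w4: 0 → 0 → 0 → 2 → 5 → 3 → 3 → 0  → end 0, accepted
w5: 0 → 2 → 5 → 3 → 0 → 2 → 1 → 2  → end 2, rejected

3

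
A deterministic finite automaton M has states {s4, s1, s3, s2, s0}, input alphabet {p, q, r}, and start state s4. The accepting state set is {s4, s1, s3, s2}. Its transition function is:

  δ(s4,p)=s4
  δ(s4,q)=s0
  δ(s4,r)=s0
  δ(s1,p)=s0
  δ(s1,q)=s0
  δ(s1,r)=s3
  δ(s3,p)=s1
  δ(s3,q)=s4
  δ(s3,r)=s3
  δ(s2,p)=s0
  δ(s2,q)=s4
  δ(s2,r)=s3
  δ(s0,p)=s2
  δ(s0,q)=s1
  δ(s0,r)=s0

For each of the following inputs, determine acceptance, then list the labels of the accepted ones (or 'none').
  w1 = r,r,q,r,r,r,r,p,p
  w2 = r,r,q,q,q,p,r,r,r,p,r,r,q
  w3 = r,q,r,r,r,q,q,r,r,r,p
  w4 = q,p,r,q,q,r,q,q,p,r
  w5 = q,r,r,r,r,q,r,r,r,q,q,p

w2, w3, w4, w5

w1: s4 → s0 → s0 → s1 → s3 → s3 → s3 → s3 → s1 → s0  → end s0, rejected
w2: s4 → s0 → s0 → s1 → s0 → s1 → s0 → s0 → s0 → s0 → s2 → s3 → s3 → s4  → end s4, accepted
w3: s4 → s0 → s1 → s3 → s3 → s3 → s4 → s0 → s0 → s0 → s0 → s2  → end s2, accepted
w4: s4 → s0 → s2 → s3 → s4 → s0 → s0 → s1 → s0 → s2 → s3  → end s3, accepted
w5: s4 → s0 → s0 → s0 → s0 → s0 → s1 → s3 → s3 → s3 → s4 → s0 → s2  → end s2, accepted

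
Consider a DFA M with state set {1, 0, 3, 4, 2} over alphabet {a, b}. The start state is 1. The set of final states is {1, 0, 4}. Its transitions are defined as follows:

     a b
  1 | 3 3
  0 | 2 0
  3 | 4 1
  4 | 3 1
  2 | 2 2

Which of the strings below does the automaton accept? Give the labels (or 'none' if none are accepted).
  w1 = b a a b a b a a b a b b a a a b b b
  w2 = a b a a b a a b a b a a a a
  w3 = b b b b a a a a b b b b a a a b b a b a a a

w1:
  start at 1
  read 'b': 1 → 3
  read 'a': 3 → 4
  read 'a': 4 → 3
  read 'b': 3 → 1
  read 'a': 1 → 3
  read 'b': 3 → 1
  read 'a': 1 → 3
  read 'a': 3 → 4
  read 'b': 4 → 1
  read 'a': 1 → 3
  read 'b': 3 → 1
  read 'b': 1 → 3
  read 'a': 3 → 4
  read 'a': 4 → 3
  read 'a': 3 → 4
  read 'b': 4 → 1
  read 'b': 1 → 3
  read 'b': 3 → 1
  end 1, accepted
w2:
  start at 1
  read 'a': 1 → 3
  read 'b': 3 → 1
  read 'a': 1 → 3
  read 'a': 3 → 4
  read 'b': 4 → 1
  read 'a': 1 → 3
  read 'a': 3 → 4
  read 'b': 4 → 1
  read 'a': 1 → 3
  read 'b': 3 → 1
  read 'a': 1 → 3
  read 'a': 3 → 4
  read 'a': 4 → 3
  read 'a': 3 → 4
  end 4, accepted
w3:
  start at 1
  read 'b': 1 → 3
  read 'b': 3 → 1
  read 'b': 1 → 3
  read 'b': 3 → 1
  read 'a': 1 → 3
  read 'a': 3 → 4
  read 'a': 4 → 3
  read 'a': 3 → 4
  read 'b': 4 → 1
  read 'b': 1 → 3
  read 'b': 3 → 1
  read 'b': 1 → 3
  read 'a': 3 → 4
  read 'a': 4 → 3
  read 'a': 3 → 4
  read 'b': 4 → 1
  read 'b': 1 → 3
  read 'a': 3 → 4
  read 'b': 4 → 1
  read 'a': 1 → 3
  read 'a': 3 → 4
  read 'a': 4 → 3
  end 3, rejected

w1, w2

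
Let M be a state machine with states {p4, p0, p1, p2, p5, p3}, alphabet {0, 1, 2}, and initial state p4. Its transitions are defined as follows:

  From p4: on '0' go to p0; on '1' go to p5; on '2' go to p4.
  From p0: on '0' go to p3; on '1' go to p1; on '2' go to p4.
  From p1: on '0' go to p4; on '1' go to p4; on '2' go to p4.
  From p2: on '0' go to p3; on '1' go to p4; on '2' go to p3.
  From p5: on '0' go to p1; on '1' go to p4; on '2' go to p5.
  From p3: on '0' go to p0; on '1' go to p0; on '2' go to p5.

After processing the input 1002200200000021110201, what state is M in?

p1

Trace: p4 -1-> p5 -0-> p1 -0-> p4 -2-> p4 -2-> p4 -0-> p0 -0-> p3 -2-> p5 -0-> p1 -0-> p4 -0-> p0 -0-> p3 -0-> p0 -0-> p3 -2-> p5 -1-> p4 -1-> p5 -1-> p4 -0-> p0 -2-> p4 -0-> p0 -1-> p1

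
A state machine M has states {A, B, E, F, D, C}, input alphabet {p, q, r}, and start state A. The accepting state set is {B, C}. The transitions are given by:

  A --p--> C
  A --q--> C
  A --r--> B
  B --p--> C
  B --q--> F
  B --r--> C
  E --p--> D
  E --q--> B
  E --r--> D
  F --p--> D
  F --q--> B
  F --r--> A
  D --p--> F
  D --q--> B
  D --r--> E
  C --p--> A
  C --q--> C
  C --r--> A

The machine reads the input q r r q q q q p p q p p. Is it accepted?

Trace: A -q-> C -r-> A -r-> B -q-> F -q-> B -q-> F -q-> B -p-> C -p-> A -q-> C -p-> A -p-> C
End state C is accepting.

Yes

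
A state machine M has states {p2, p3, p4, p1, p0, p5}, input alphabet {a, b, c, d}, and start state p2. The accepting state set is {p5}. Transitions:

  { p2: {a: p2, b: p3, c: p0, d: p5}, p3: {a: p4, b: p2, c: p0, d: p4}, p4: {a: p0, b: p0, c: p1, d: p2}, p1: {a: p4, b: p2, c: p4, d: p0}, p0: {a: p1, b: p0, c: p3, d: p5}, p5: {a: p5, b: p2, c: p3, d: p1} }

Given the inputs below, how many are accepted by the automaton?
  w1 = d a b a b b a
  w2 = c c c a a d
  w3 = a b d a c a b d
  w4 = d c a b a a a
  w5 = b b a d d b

w1: Trace: p2 -d-> p5 -a-> p5 -b-> p2 -a-> p2 -b-> p3 -b-> p2 -a-> p2  → end p2, rejected
w2: Trace: p2 -c-> p0 -c-> p3 -c-> p0 -a-> p1 -a-> p4 -d-> p2  → end p2, rejected
w3: Trace: p2 -a-> p2 -b-> p3 -d-> p4 -a-> p0 -c-> p3 -a-> p4 -b-> p0 -d-> p5  → end p5, accepted
w4: Trace: p2 -d-> p5 -c-> p3 -a-> p4 -b-> p0 -a-> p1 -a-> p4 -a-> p0  → end p0, rejected
w5: Trace: p2 -b-> p3 -b-> p2 -a-> p2 -d-> p5 -d-> p1 -b-> p2  → end p2, rejected

1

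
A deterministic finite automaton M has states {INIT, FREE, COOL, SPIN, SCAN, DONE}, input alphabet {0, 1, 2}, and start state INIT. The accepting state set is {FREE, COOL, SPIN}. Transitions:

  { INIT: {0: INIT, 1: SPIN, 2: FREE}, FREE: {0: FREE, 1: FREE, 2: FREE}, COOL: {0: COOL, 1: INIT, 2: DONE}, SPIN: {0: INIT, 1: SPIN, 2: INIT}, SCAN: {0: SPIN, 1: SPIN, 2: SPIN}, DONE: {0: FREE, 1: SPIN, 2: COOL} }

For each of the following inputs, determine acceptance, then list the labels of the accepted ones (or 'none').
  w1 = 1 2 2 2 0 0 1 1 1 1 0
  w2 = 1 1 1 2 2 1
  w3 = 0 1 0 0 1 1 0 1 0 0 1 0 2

w1: Trace: INIT -1-> SPIN -2-> INIT -2-> FREE -2-> FREE -0-> FREE -0-> FREE -1-> FREE -1-> FREE -1-> FREE -1-> FREE -0-> FREE  → end FREE, accepted
w2: Trace: INIT -1-> SPIN -1-> SPIN -1-> SPIN -2-> INIT -2-> FREE -1-> FREE  → end FREE, accepted
w3: Trace: INIT -0-> INIT -1-> SPIN -0-> INIT -0-> INIT -1-> SPIN -1-> SPIN -0-> INIT -1-> SPIN -0-> INIT -0-> INIT -1-> SPIN -0-> INIT -2-> FREE  → end FREE, accepted

w1, w2, w3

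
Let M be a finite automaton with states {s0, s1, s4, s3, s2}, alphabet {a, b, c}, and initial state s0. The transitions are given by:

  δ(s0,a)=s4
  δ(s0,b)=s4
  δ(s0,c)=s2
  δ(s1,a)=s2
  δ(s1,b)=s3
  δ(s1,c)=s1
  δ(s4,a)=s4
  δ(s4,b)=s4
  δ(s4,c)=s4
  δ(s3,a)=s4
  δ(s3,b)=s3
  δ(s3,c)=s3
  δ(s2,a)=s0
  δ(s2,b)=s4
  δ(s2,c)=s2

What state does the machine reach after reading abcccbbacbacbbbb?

s4

Trace: s0 -a-> s4 -b-> s4 -c-> s4 -c-> s4 -c-> s4 -b-> s4 -b-> s4 -a-> s4 -c-> s4 -b-> s4 -a-> s4 -c-> s4 -b-> s4 -b-> s4 -b-> s4 -b-> s4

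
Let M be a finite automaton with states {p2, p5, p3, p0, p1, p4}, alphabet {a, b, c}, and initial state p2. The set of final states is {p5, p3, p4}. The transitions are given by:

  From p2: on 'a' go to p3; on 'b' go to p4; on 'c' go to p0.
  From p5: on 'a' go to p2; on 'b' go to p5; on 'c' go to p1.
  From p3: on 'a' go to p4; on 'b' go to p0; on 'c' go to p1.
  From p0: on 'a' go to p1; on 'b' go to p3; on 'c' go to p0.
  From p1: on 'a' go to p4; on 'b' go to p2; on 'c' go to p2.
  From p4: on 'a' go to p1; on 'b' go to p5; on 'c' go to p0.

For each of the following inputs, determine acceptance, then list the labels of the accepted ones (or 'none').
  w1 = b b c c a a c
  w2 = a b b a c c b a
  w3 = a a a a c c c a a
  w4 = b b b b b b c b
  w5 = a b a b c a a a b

w1: p2 → p4 → p5 → p1 → p2 → p3 → p4 → p0  → end p0, rejected
w2: p2 → p3 → p0 → p3 → p4 → p0 → p0 → p3 → p4  → end p4, accepted
w3: p2 → p3 → p4 → p1 → p4 → p0 → p0 → p0 → p1 → p4  → end p4, accepted
w4: p2 → p4 → p5 → p5 → p5 → p5 → p5 → p1 → p2  → end p2, rejected
w5: p2 → p3 → p0 → p1 → p2 → p0 → p1 → p4 → p1 → p2  → end p2, rejected

w2, w3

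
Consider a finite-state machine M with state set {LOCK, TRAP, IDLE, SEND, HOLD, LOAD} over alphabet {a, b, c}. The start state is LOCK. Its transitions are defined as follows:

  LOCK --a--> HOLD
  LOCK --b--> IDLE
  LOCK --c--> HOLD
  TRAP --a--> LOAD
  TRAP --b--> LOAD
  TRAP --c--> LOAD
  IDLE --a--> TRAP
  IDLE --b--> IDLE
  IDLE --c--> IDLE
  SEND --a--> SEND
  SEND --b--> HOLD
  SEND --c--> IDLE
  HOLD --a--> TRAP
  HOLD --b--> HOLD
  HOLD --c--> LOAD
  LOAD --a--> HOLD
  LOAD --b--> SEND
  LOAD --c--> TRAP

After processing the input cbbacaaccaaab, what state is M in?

LOAD

start at LOCK
read 'c': LOCK → HOLD
read 'b': HOLD → HOLD
read 'b': HOLD → HOLD
read 'a': HOLD → TRAP
read 'c': TRAP → LOAD
read 'a': LOAD → HOLD
read 'a': HOLD → TRAP
read 'c': TRAP → LOAD
read 'c': LOAD → TRAP
read 'a': TRAP → LOAD
read 'a': LOAD → HOLD
read 'a': HOLD → TRAP
read 'b': TRAP → LOAD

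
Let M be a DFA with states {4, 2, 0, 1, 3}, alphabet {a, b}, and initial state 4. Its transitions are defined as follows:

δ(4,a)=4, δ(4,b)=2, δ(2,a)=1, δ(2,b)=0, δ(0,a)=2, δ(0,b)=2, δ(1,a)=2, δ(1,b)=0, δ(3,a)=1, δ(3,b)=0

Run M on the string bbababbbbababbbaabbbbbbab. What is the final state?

4 → 2 → 0 → 2 → 0 → 2 → 0 → 2 → 0 → 2 → 1 → 0 → 2 → 0 → 2 → 0 → 2 → 1 → 0 → 2 → 0 → 2 → 0 → 2 → 1 → 0

0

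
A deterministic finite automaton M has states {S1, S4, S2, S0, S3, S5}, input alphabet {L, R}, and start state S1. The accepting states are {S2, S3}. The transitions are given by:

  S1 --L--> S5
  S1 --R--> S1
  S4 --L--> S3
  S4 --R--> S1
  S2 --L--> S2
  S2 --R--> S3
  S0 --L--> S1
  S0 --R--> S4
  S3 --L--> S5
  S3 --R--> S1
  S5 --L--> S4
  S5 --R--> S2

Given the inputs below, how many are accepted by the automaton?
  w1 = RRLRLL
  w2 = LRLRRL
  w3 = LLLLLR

1

w1:
  start at S1
  read 'R': S1 → S1
  read 'R': S1 → S1
  read 'L': S1 → S5
  read 'R': S5 → S2
  read 'L': S2 → S2
  read 'L': S2 → S2
  end S2, accepted
w2:
  start at S1
  read 'L': S1 → S5
  read 'R': S5 → S2
  read 'L': S2 → S2
  read 'R': S2 → S3
  read 'R': S3 → S1
  read 'L': S1 → S5
  end S5, rejected
w3:
  start at S1
  read 'L': S1 → S5
  read 'L': S5 → S4
  read 'L': S4 → S3
  read 'L': S3 → S5
  read 'L': S5 → S4
  read 'R': S4 → S1
  end S1, rejected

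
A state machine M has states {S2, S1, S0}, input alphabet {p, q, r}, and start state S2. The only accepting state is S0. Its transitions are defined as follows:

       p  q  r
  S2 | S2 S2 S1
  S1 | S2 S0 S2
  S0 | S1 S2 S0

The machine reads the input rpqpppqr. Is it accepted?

No

S2 → S1 → S2 → S2 → S2 → S2 → S2 → S2 → S1
End state S1 is not accepting.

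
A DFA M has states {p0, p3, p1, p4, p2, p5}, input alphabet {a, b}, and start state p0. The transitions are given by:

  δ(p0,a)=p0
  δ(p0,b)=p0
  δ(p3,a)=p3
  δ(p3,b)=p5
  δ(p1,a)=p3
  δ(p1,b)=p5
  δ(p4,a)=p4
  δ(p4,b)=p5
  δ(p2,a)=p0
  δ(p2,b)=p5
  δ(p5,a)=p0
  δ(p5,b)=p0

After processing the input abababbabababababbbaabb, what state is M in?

p0

start at p0
read 'a': p0 → p0
read 'b': p0 → p0
read 'a': p0 → p0
read 'b': p0 → p0
read 'a': p0 → p0
read 'b': p0 → p0
read 'b': p0 → p0
read 'a': p0 → p0
read 'b': p0 → p0
read 'a': p0 → p0
read 'b': p0 → p0
read 'a': p0 → p0
read 'b': p0 → p0
read 'a': p0 → p0
read 'b': p0 → p0
read 'a': p0 → p0
read 'b': p0 → p0
read 'b': p0 → p0
read 'b': p0 → p0
read 'a': p0 → p0
read 'a': p0 → p0
read 'b': p0 → p0
read 'b': p0 → p0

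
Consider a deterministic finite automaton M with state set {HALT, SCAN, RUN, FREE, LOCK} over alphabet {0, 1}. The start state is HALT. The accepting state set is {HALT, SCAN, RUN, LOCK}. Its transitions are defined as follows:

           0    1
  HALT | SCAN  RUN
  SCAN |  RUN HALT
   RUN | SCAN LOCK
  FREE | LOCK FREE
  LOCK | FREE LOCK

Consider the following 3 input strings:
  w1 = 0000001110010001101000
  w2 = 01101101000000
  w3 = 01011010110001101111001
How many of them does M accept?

w1: Trace: HALT -0-> SCAN -0-> RUN -0-> SCAN -0-> RUN -0-> SCAN -0-> RUN -1-> LOCK -1-> LOCK -1-> LOCK -0-> FREE -0-> LOCK -1-> LOCK -0-> FREE -0-> LOCK -0-> FREE -1-> FREE -1-> FREE -0-> LOCK -1-> LOCK -0-> FREE -0-> LOCK -0-> FREE  → end FREE, rejected
w2: Trace: HALT -0-> SCAN -1-> HALT -1-> RUN -0-> SCAN -1-> HALT -1-> RUN -0-> SCAN -1-> HALT -0-> SCAN -0-> RUN -0-> SCAN -0-> RUN -0-> SCAN -0-> RUN  → end RUN, accepted
w3: Trace: HALT -0-> SCAN -1-> HALT -0-> SCAN -1-> HALT -1-> RUN -0-> SCAN -1-> HALT -0-> SCAN -1-> HALT -1-> RUN -0-> SCAN -0-> RUN -0-> SCAN -1-> HALT -1-> RUN -0-> SCAN -1-> HALT -1-> RUN -1-> LOCK -1-> LOCK -0-> FREE -0-> LOCK -1-> LOCK  → end LOCK, accepted

2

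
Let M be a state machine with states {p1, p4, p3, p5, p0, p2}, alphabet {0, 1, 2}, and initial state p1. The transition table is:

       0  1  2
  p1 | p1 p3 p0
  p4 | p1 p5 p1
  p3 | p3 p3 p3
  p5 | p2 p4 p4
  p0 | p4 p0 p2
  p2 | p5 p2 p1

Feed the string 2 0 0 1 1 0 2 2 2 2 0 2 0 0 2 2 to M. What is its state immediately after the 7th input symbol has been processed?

p3

start at p1
read '2': p1 → p0
read '0': p0 → p4
read '0': p4 → p1
read '1': p1 → p3
read '1': p3 → p3
read '0': p3 → p3
read '2': p3 → p3
After 7 symbols: p3.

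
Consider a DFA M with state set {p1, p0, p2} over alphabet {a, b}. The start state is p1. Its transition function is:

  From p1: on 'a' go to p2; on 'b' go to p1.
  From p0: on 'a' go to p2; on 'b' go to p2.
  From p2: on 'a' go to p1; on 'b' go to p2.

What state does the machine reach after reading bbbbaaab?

p1 → p1 → p1 → p1 → p1 → p2 → p1 → p2 → p2

p2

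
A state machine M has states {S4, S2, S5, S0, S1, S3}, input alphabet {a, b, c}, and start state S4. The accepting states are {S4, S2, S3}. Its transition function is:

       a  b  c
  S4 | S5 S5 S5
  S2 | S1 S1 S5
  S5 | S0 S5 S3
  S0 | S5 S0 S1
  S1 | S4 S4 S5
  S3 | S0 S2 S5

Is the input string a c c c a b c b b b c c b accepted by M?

No

Trace: S4 -a-> S5 -c-> S3 -c-> S5 -c-> S3 -a-> S0 -b-> S0 -c-> S1 -b-> S4 -b-> S5 -b-> S5 -c-> S3 -c-> S5 -b-> S5
End state S5 is not accepting.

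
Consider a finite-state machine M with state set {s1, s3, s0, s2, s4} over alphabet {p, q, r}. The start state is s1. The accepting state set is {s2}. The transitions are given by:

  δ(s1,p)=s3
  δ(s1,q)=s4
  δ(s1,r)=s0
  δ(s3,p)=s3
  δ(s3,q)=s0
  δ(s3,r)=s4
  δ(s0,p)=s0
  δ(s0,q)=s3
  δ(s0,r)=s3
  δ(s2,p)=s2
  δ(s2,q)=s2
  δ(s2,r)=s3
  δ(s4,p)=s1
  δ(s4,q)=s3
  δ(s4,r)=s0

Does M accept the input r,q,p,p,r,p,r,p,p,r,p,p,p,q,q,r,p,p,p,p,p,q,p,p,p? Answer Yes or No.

start at s1
read 'r': s1 → s0
read 'q': s0 → s3
read 'p': s3 → s3
read 'p': s3 → s3
read 'r': s3 → s4
read 'p': s4 → s1
read 'r': s1 → s0
read 'p': s0 → s0
read 'p': s0 → s0
read 'r': s0 → s3
read 'p': s3 → s3
read 'p': s3 → s3
read 'p': s3 → s3
read 'q': s3 → s0
read 'q': s0 → s3
read 'r': s3 → s4
read 'p': s4 → s1
read 'p': s1 → s3
read 'p': s3 → s3
read 'p': s3 → s3
read 'p': s3 → s3
read 'q': s3 → s0
read 'p': s0 → s0
read 'p': s0 → s0
read 'p': s0 → s0
End state s0 is not accepting.

No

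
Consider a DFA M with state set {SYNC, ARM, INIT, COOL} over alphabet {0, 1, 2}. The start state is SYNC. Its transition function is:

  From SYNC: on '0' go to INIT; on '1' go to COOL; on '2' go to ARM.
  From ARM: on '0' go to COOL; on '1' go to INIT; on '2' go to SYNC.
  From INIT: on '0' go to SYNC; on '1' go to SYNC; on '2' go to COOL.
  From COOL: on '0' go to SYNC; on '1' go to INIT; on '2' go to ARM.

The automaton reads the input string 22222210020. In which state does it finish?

SYNC

SYNC → ARM → SYNC → ARM → SYNC → ARM → SYNC → COOL → SYNC → INIT → COOL → SYNC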